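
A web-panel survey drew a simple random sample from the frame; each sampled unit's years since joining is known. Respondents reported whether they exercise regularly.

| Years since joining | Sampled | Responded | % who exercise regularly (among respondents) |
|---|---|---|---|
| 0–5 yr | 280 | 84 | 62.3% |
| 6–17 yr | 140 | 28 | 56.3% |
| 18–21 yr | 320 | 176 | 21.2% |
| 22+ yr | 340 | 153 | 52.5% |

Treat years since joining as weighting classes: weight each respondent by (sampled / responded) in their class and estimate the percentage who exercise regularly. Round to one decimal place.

46.3%

Class response rates: 0–5 yr 84/280 = 30%, 6–17 yr 28/140 = 20%, 18–21 yr 176/320 = 55%, 22+ yr 153/340 = 45%.
With weight = n_sampled/n_responded per class, the weighted class total is n_sampled:
  0–5 yr: 280 × 62.3 = 17,444
  6–17 yr: 140 × 56.3 = 7882
  18–21 yr: 320 × 21.2 = 6784
  22+ yr: 340 × 52.5 = 17,850
Adjusted estimate = 49,960 / 1,080 = 46.2593 → 46.3%.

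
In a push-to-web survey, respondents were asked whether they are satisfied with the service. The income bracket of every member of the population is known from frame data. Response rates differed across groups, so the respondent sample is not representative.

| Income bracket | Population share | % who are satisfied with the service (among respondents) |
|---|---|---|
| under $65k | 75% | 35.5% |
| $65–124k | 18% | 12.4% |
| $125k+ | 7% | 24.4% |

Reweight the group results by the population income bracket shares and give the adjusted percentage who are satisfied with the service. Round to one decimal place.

Post-stratification weights by population share, not respondent share:
  under $65k: 0.75 × 35.5 = 26.625
  $65–124k: 0.18 × 12.4 = 2.232
  $125k+: 0.07 × 24.4 = 1.708
Post-stratified estimate = 30.565 → 30.6%.

30.6%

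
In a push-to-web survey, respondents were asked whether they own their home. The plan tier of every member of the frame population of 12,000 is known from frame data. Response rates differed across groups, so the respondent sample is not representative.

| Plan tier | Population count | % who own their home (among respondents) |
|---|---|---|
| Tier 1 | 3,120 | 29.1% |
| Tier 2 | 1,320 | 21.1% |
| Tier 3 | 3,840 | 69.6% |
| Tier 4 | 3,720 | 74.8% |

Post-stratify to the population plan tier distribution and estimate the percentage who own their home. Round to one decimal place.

55.3%

Each cell contributes population-share × respondent value:
  Tier 1: (3,120/12,000) × 29.1 = 7.566
  Tier 2: (1,320/12,000) × 21.1 = 2.321
  Tier 3: (3,840/12,000) × 69.6 = 22.272
  Tier 4: (3,720/12,000) × 74.8 = 23.188
Post-stratified estimate = 55.347 → 55.3%.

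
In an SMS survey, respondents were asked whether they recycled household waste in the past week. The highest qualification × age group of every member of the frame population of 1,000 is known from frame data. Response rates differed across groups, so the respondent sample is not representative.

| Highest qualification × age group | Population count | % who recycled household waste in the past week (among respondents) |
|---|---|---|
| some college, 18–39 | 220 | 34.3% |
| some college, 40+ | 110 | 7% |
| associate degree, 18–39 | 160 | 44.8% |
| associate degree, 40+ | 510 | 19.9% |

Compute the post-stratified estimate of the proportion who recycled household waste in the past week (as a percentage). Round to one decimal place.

25.6%

Each cell contributes population-share × respondent value:
  some college, 18–39: (220/1,000) × 34.3 = 7.546
  some college, 40+: (110/1,000) × 7 = 0.77
  associate degree, 18–39: (160/1,000) × 44.8 = 7.168
  associate degree, 40+: (510/1,000) × 19.9 = 10.149
Post-stratified estimate = 25.633 → 25.6%.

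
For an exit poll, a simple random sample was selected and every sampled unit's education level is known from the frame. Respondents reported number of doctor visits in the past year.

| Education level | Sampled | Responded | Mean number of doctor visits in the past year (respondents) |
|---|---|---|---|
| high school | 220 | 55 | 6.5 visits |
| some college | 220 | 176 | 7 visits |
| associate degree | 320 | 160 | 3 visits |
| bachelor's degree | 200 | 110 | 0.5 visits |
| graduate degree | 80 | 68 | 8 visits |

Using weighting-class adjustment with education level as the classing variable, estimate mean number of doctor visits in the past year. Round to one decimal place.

Class response rates: high school 55/220 = 25%, some college 176/220 = 80%, associate degree 160/320 = 50%, bachelor's degree 110/200 = 55%, graduate degree 68/80 = 85%.
With weight = n_sampled/n_responded per class, the weighted class total is n_sampled:
  high school: 220 × 6.5 = 1430
  some college: 220 × 7 = 1540
  associate degree: 320 × 3 = 960
  bachelor's degree: 200 × 0.5 = 100
  graduate degree: 80 × 8 = 640
Adjusted estimate = 4670 / 1,040 = 4.49038 → 4.5.

4.5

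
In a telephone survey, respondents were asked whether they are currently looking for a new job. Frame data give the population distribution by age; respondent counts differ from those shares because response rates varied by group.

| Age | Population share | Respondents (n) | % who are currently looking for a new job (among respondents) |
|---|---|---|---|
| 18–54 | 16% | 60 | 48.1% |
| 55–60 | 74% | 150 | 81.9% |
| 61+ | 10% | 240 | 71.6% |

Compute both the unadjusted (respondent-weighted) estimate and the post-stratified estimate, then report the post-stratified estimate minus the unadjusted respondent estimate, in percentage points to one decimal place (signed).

+3.6 percentage points

Naive respondent-only estimate (weights = respondent counts):
  (60/450)×48.1 + (150/450)×81.9 + (240/450)×71.6 = 71.9%
Post-stratified estimate weights by population shares:
  0.16×48.1 + 0.74×81.9 + 0.1×71.6 = 75.462%
Difference = 75.462 − 71.9 = 3.562 pp.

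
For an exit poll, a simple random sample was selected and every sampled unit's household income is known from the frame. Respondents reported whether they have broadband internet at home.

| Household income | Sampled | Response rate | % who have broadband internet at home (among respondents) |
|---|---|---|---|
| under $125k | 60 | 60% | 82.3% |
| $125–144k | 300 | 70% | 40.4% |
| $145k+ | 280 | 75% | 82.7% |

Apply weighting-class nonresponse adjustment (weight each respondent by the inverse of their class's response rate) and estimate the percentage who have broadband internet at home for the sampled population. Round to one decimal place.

Weighting each respondent by the inverse class response rate inflates each class back to its sampled size, so the class weight is n_sampled:
  under $125k: 60 × 82.3 = 4938
  $125–144k: 300 × 40.4 = 12,120
  $145k+: 280 × 82.7 = 23,156
Adjusted estimate = 40,214 / 640 = 62.8344 → 62.8%.

62.8%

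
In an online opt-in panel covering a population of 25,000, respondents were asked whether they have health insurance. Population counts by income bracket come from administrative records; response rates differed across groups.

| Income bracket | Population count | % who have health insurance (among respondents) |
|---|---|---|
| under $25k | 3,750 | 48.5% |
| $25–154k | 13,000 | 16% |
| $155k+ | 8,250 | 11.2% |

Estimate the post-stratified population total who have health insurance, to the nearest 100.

4,800

Estimated count per cell = population count × respondent percentage:
  under $25k: 3,750 × 48.5% = 1818.75
  $25–154k: 13,000 × 16% = 2080
  $155k+: 8,250 × 11.2% = 924
Estimated total = 4822.75 → 4,800.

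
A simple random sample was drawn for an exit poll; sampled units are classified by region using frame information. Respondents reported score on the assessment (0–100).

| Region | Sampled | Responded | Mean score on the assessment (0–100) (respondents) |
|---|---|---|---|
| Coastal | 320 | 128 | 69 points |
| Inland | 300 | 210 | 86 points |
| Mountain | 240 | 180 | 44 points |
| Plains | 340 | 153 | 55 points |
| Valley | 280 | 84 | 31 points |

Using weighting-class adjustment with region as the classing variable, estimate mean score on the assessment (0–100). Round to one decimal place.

Response rates by class: Coastal 128/320 = 40%, Inland 210/300 = 70%, Mountain 180/240 = 75%, Plains 153/340 = 45%, Valley 84/280 = 30%.
Inverse-response-rate weighting restores each class to its sampled count, so class totals weight by n_sampled:
  Coastal: 320 × 69 = 22,080
  Inland: 300 × 86 = 25,800
  Mountain: 240 × 44 = 10,560
  Plains: 340 × 55 = 18,700
  Valley: 280 × 31 = 8680
Adjusted estimate = 85,820 / 1,480 = 57.9865 → 58.0.

58.0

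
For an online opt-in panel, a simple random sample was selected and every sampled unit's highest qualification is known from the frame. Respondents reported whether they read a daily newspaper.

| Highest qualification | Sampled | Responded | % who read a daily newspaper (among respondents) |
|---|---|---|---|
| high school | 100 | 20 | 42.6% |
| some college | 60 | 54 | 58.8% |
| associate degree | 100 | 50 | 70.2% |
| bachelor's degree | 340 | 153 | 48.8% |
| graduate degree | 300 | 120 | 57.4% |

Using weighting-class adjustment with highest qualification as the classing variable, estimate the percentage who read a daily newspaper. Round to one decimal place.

Class response rates: high school 20/100 = 20%, some college 54/60 = 90%, associate degree 50/100 = 50%, bachelor's degree 153/340 = 45%, graduate degree 120/300 = 40%.
Inverse-response-rate weighting restores each class to its sampled count, so class totals weight by n_sampled:
  high school: 100 × 42.6 = 4260
  some college: 60 × 58.8 = 3528
  associate degree: 100 × 70.2 = 7020
  bachelor's degree: 340 × 48.8 = 16,592
  graduate degree: 300 × 57.4 = 17,220
Adjusted estimate = 48,620 / 900 = 54.0222 → 54.0%.

54.0%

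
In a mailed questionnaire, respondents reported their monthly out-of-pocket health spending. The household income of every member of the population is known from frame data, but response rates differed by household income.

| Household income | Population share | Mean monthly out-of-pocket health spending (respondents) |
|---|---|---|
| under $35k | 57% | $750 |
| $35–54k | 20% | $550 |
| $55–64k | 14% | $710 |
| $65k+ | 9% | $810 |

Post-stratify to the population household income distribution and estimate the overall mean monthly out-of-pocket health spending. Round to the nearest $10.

Each cell contributes population-share × respondent value:
  under $35k: 0.57 × 750 = 427.5
  $35–54k: 0.2 × 550 = 110
  $55–64k: 0.14 × 710 = 99.4
  $65k+: 0.09 × 810 = 72.9
Post-stratified estimate = 709.8 → $710.

$710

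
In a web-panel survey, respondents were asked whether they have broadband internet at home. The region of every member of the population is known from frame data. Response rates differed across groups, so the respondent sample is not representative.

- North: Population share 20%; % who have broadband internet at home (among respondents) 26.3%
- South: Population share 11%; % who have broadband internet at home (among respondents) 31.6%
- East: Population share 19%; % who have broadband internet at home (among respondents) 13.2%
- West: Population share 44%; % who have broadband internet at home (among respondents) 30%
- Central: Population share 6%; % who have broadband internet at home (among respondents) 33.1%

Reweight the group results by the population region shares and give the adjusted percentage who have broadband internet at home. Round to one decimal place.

Reweight to the known region distribution:
  North: 0.2 × 26.3 = 5.26
  South: 0.11 × 31.6 = 3.476
  East: 0.19 × 13.2 = 2.508
  West: 0.44 × 30 = 13.2
  Central: 0.06 × 33.1 = 1.986
Post-stratified estimate = 26.43 → 26.4%.

26.4%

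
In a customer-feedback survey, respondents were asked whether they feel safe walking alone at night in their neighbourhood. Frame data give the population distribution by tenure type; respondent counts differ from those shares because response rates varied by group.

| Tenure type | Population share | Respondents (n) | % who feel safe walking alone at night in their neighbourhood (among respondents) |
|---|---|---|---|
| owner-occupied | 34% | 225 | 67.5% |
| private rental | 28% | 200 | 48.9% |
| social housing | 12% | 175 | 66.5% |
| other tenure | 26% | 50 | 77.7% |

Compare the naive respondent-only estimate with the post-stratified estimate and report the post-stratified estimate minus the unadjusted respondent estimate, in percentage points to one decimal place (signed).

+2.5 percentage points

Without adjustment, the pooled respondent share is:
  (225/650)×67.5 + (200/650)×48.9 + (175/650)×66.5 + (50/650)×77.7 = 62.2923%
Post-stratified estimate weights by population shares:
  0.34×67.5 + 0.28×48.9 + 0.12×66.5 + 0.26×77.7 = 64.824%
Difference = 64.824 − 62.2923 = 2.5317 pp.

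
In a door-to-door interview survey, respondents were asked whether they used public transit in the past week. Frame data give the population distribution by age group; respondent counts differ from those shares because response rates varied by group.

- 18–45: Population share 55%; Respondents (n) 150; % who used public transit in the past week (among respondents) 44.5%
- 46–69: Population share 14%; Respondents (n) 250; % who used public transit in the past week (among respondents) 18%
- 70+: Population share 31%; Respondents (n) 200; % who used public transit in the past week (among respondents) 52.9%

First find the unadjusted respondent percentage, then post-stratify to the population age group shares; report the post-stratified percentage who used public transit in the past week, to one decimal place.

43.4%

Without adjustment, the pooled respondent share is:
  (150/600)×44.5 + (250/600)×18 + (200/600)×52.9 = 36.2583%
Reweighting by population age group shares:
  0.55×44.5 + 0.14×18 + 0.31×52.9 = 43.394%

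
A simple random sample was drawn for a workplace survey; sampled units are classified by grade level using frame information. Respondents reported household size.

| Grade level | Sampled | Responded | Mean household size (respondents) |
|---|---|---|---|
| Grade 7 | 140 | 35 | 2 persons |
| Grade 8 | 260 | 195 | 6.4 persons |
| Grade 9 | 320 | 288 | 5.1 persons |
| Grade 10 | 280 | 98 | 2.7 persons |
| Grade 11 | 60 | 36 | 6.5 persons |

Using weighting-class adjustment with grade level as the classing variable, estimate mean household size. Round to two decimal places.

4.45

Response rates by class: Grade 7 35/140 = 25%, Grade 8 195/260 = 75%, Grade 9 288/320 = 90%, Grade 10 98/280 = 35%, Grade 11 36/60 = 60%.
With weight = n_sampled/n_responded per class, the weighted class total is n_sampled:
  Grade 7: 140 × 2 = 280
  Grade 8: 260 × 6.4 = 1664
  Grade 9: 320 × 5.1 = 1632
  Grade 10: 280 × 2.7 = 756
  Grade 11: 60 × 6.5 = 390
Adjusted estimate = 4722 / 1,060 = 4.45472 → 4.45.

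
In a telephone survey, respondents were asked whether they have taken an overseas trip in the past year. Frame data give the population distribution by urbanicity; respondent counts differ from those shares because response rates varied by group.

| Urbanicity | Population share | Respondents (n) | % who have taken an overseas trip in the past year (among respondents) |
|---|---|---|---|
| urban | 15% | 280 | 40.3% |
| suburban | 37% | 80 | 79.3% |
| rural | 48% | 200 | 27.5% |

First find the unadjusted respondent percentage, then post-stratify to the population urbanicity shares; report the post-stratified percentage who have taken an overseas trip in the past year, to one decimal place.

48.6%

Unadjusted (pooled respondent) estimate weights by respondent counts:
  (280/560)×40.3 + (80/560)×79.3 + (200/560)×27.5 = 41.3%
Post-stratified estimate weights by population shares:
  0.15×40.3 + 0.37×79.3 + 0.48×27.5 = 48.586%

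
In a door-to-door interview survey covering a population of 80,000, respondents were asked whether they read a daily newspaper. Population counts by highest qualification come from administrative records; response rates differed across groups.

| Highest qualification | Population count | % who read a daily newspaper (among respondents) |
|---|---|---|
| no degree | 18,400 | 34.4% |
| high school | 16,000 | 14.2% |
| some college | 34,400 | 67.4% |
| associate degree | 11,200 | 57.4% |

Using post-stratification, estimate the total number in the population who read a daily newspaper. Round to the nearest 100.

38,200

Each cell contributes its population count × the respondent rate:
  no degree: 18,400 × 34.4% = 6329.6
  high school: 16,000 × 14.2% = 2272
  some college: 34,400 × 67.4% = 23185.6
  associate degree: 11,200 × 57.4% = 6428.8
Estimated total = 38,216 → 38,200.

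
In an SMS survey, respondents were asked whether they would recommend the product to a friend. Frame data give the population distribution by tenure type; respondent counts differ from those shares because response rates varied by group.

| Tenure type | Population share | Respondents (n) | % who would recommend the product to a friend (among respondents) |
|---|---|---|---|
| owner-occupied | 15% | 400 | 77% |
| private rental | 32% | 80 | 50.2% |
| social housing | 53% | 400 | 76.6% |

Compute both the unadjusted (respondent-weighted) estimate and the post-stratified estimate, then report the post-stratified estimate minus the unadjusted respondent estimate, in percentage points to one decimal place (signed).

Without adjustment, the pooled respondent share is:
  (400/880)×77 + (80/880)×50.2 + (400/880)×76.6 = 74.3818%
Post-stratifying to population shares instead:
  0.15×77 + 0.32×50.2 + 0.53×76.6 = 68.212%
Difference = 68.212 − 74.3818 = -6.1698 pp.

-6.2 percentage points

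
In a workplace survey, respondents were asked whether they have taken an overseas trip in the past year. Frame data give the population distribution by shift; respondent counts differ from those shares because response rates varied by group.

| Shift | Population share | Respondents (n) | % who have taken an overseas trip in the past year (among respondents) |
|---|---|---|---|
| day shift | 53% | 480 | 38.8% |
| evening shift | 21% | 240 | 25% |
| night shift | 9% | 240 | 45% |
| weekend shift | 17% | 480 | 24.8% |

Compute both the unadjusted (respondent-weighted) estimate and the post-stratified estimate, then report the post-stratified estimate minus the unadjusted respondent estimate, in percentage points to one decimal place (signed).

+1.2 percentage points

Unadjusted (pooled respondent) estimate weights by respondent counts:
  (480/1440)×38.8 + (240/1440)×25 + (240/1440)×45 + (480/1440)×24.8 = 32.8667%
Post-stratified estimate weights by population shares:
  0.53×38.8 + 0.21×25 + 0.09×45 + 0.17×24.8 = 34.08%
Difference = 34.08 − 32.8667 = 1.2133 pp.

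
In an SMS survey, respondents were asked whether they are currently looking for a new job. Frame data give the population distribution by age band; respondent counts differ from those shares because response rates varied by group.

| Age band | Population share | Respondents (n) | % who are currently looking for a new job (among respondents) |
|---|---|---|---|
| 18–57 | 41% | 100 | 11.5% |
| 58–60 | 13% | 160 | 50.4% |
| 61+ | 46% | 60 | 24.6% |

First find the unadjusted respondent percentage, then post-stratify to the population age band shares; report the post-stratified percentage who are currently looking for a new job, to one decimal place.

Unadjusted (pooled respondent) estimate weights by respondent counts:
  (100/320)×11.5 + (160/320)×50.4 + (60/320)×24.6 = 33.4062%
Reweighting by population age band shares:
  0.41×11.5 + 0.13×50.4 + 0.46×24.6 = 22.583%

22.6%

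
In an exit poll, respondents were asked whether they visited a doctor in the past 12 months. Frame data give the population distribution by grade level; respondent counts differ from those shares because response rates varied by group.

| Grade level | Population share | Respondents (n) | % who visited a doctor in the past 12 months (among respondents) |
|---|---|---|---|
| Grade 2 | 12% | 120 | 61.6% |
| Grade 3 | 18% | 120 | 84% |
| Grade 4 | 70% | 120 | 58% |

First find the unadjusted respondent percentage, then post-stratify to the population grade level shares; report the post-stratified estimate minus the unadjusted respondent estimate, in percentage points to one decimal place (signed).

Unadjusted (pooled respondent) estimate weights by respondent counts:
  (120/360)×61.6 + (120/360)×84 + (120/360)×58 = 67.8667%
Reweighting by population grade level shares:
  0.12×61.6 + 0.18×84 + 0.7×58 = 63.112%
Difference = 63.112 − 67.8667 = -4.7547 pp.

-4.8 percentage points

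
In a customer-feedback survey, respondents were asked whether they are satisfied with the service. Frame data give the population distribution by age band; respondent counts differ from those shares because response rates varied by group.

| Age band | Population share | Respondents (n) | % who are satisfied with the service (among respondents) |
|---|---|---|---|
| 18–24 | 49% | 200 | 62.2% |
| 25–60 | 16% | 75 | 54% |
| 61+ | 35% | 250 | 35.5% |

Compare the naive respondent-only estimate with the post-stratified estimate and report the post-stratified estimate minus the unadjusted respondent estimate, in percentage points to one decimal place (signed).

Without adjustment, the pooled respondent share is:
  (200/525)×62.2 + (75/525)×54 + (250/525)×35.5 = 48.3143%
Post-stratifying to population shares instead:
  0.49×62.2 + 0.16×54 + 0.35×35.5 = 51.543%
Difference = 51.543 − 48.3143 = 3.2287 pp.

+3.2 percentage points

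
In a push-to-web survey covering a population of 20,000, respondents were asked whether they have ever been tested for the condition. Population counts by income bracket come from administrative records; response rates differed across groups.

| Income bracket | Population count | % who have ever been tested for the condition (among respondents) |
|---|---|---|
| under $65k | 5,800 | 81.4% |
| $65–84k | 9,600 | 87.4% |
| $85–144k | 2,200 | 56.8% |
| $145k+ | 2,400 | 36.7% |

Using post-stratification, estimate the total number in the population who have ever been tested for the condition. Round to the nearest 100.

15,200

Estimated count per cell = population count × respondent percentage:
  under $65k: 5,800 × 81.4% = 4721.2
  $65–84k: 9,600 × 87.4% = 8390.4
  $85–144k: 2,200 × 56.8% = 1249.6
  $145k+: 2,400 × 36.7% = 880.8
Estimated total = 15,242 → 15,200.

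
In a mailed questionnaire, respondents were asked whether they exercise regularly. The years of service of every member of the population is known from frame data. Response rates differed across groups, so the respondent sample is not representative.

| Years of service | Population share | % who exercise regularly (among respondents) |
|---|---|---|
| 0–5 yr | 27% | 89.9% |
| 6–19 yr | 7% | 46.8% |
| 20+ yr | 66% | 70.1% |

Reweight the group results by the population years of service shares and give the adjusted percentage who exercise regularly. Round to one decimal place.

Reweight to the known years of service distribution:
  0–5 yr: 0.27 × 89.9 = 24.273
  6–19 yr: 0.07 × 46.8 = 3.276
  20+ yr: 0.66 × 70.1 = 46.266
Post-stratified estimate = 73.815 → 73.8%.

73.8%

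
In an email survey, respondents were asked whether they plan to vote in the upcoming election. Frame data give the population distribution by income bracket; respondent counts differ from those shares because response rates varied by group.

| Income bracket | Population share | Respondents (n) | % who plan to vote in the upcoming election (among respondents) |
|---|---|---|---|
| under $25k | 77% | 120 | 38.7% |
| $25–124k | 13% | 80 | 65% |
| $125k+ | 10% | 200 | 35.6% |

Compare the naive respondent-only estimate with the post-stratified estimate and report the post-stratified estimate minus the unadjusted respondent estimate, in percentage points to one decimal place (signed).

-0.6 percentage points

Without adjustment, the pooled respondent share is:
  (120/400)×38.7 + (80/400)×65 + (200/400)×35.6 = 42.41%
Post-stratifying to population shares instead:
  0.77×38.7 + 0.13×65 + 0.1×35.6 = 41.809%
Difference = 41.809 − 42.41 = -0.601 pp.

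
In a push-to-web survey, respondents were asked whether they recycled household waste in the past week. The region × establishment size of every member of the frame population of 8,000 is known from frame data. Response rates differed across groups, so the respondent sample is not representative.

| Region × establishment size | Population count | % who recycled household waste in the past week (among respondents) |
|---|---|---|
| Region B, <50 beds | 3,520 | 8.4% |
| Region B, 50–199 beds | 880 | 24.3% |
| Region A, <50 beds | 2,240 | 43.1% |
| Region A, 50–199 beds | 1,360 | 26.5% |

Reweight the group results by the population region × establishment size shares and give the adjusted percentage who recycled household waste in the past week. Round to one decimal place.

Weight each group's respondent value by its population share:
  Region B, <50 beds: (3,520/8,000) × 8.4 = 3.696
  Region B, 50–199 beds: (880/8,000) × 24.3 = 2.673
  Region A, <50 beds: (2,240/8,000) × 43.1 = 12.068
  Region A, 50–199 beds: (1,360/8,000) × 26.5 = 4.505
Post-stratified estimate = 22.942 → 22.9%.

22.9%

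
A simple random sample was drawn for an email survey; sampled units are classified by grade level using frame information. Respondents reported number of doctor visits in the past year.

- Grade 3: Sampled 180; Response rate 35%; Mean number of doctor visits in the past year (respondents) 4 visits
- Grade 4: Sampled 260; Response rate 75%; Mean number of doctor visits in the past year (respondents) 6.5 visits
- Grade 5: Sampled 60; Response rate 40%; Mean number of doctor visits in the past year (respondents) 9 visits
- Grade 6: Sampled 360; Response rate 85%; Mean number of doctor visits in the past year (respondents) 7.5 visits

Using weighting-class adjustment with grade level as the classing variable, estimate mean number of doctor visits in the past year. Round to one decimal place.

With weight = n_sampled/n_responded per class, the weighted class total is n_sampled:
  Grade 3: 180 × 4 = 720
  Grade 4: 260 × 6.5 = 1690
  Grade 5: 60 × 9 = 540
  Grade 6: 360 × 7.5 = 2700
Adjusted estimate = 5650 / 860 = 6.56977 → 6.6.

6.6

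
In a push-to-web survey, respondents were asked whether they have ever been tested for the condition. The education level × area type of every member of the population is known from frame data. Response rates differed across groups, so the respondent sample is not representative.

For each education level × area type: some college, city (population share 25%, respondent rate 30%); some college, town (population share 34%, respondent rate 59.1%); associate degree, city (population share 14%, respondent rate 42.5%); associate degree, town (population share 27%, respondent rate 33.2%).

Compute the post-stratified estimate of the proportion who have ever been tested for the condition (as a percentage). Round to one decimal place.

Reweight to the known education level × area type distribution:
  some college, city: 0.25 × 30 = 7.5
  some college, town: 0.34 × 59.1 = 20.094
  associate degree, city: 0.14 × 42.5 = 5.95
  associate degree, town: 0.27 × 33.2 = 8.964
Post-stratified estimate = 42.508 → 42.5%.

42.5%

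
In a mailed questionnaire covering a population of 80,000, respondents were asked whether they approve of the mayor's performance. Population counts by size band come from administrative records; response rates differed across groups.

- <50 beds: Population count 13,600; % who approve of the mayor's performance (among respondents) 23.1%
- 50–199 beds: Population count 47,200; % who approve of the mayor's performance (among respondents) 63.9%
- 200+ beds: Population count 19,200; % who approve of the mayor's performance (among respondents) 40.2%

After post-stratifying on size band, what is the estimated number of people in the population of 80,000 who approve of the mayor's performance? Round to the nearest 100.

Estimated count per cell = population count × respondent percentage:
  <50 beds: 13,600 × 23.1% = 3141.6
  50–199 beds: 47,200 × 63.9% = 30160.8
  200+ beds: 19,200 × 40.2% = 7718.4
Estimated total = 41020.8 → 41,000.

41,000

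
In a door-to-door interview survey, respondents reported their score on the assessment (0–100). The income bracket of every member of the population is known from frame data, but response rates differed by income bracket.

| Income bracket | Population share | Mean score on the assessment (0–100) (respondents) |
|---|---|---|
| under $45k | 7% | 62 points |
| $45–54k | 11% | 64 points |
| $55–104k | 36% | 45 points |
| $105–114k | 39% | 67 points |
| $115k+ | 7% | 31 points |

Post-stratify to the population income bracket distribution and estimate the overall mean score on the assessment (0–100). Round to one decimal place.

55.9

Post-stratification weights by population share, not respondent share:
  under $45k: 0.07 × 62 = 4.34
  $45–54k: 0.11 × 64 = 7.04
  $55–104k: 0.36 × 45 = 16.2
  $105–114k: 0.39 × 67 = 26.13
  $115k+: 0.07 × 31 = 2.17
Post-stratified estimate = 55.88 → 55.9.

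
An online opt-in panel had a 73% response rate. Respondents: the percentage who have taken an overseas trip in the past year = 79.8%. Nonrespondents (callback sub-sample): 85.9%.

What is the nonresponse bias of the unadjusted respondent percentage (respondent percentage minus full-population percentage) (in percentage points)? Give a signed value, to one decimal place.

-1.6 percentage points

Nonresponse fraction = 1 − 0.73 = 0.27.
Bias = (nonresponse fraction) × (respondent percentage − nonrespondent percentage)
     = 0.27 × (79.8 − 85.9) = 0.27 × -6.1 = -1.647.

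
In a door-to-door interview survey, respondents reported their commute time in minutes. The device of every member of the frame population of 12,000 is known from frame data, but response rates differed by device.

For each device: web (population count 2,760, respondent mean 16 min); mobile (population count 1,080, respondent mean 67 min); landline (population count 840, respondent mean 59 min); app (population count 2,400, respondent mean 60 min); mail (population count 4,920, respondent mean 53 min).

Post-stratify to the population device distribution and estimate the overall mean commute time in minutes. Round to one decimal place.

Reweight to the known device distribution:
  web: (2,760/12,000) × 16 = 3.68
  mobile: (1,080/12,000) × 67 = 6.03
  landline: (840/12,000) × 59 = 4.13
  app: (2,400/12,000) × 60 = 12
  mail: (4,920/12,000) × 53 = 21.73
Post-stratified estimate = 47.57 → 47.6.

47.6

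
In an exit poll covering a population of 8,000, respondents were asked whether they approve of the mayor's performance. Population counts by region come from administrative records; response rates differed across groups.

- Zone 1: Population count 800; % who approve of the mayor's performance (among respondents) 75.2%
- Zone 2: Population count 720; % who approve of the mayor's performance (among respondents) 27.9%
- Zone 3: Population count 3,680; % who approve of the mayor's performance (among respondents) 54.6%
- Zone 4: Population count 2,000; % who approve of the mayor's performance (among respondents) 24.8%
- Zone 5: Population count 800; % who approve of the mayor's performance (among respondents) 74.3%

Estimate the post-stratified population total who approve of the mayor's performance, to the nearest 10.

Estimated count per cell = population count × respondent percentage:
  Zone 1: 800 × 75.2% = 601.6
  Zone 2: 720 × 27.9% = 200.88
  Zone 3: 3,680 × 54.6% = 2009.28
  Zone 4: 2,000 × 24.8% = 496
  Zone 5: 800 × 74.3% = 594.4
Estimated total = 3902.16 → 3,900.

3,900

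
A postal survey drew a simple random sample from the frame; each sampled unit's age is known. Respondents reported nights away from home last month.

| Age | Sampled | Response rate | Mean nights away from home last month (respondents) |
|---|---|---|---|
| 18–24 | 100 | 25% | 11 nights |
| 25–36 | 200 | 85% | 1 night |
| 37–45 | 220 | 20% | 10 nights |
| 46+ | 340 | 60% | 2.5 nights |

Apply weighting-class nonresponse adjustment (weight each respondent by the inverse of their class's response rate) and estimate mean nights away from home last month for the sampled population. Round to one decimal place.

Weighting each respondent by the inverse class response rate inflates each class back to its sampled size, so the class weight is n_sampled:
  18–24: 100 × 11 = 1100
  25–36: 200 × 1 = 200
  37–45: 220 × 10 = 2200
  46+: 340 × 2.5 = 850
Adjusted estimate = 4350 / 860 = 5.05814 → 5.1.

5.1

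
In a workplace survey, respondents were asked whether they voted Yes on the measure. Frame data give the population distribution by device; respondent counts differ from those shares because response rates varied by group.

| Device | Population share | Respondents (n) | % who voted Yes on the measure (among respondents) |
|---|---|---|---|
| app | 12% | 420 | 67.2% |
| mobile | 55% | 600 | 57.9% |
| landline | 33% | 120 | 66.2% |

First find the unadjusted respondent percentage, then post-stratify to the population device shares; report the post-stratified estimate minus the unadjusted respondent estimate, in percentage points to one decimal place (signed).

Without adjustment, the pooled respondent share is:
  (420/1140)×67.2 + (600/1140)×57.9 + (120/1140)×66.2 = 62.2%
Post-stratified estimate weights by population shares:
  0.12×67.2 + 0.55×57.9 + 0.33×66.2 = 61.755%
Difference = 61.755 − 62.2 = -0.445 pp.

-0.4 percentage points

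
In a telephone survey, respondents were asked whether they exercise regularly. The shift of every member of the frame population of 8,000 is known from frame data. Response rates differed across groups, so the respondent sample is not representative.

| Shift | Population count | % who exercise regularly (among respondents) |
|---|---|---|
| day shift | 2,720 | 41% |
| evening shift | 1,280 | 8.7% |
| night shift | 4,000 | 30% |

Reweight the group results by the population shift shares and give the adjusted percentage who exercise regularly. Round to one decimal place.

Weight each group's respondent value by its population share:
  day shift: (2,720/8,000) × 41 = 13.94
  evening shift: (1,280/8,000) × 8.7 = 1.392
  night shift: (4,000/8,000) × 30 = 15
Post-stratified estimate = 30.332 → 30.3%.

30.3%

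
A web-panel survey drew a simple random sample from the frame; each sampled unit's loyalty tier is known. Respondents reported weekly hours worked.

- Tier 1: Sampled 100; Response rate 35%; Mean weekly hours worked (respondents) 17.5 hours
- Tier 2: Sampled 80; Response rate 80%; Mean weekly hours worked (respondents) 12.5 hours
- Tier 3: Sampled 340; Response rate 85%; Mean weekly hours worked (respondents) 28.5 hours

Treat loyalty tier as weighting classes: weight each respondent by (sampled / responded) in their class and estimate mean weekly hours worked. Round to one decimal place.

Weighting each respondent by the inverse class response rate inflates each class back to its sampled size, so the class weight is n_sampled:
  Tier 1: 100 × 17.5 = 1750
  Tier 2: 80 × 12.5 = 1000
  Tier 3: 340 × 28.5 = 9690
Adjusted estimate = 12,440 / 520 = 23.9231 → 23.9.

23.9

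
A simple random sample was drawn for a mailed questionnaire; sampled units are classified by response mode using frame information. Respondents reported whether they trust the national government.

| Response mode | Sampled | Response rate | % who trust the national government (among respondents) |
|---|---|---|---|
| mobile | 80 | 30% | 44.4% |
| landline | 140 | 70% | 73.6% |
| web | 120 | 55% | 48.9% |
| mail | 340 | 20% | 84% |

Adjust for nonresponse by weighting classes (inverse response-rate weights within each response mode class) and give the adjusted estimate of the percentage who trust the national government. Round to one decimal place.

71.0%

Weighting each respondent by the inverse class response rate inflates each class back to its sampled size, so the class weight is n_sampled:
  mobile: 80 × 44.4 = 3552
  landline: 140 × 73.6 = 10,304
  web: 120 × 48.9 = 5868
  mail: 340 × 84 = 28,560
Adjusted estimate = 48,284 / 680 = 71.0059 → 71.0%.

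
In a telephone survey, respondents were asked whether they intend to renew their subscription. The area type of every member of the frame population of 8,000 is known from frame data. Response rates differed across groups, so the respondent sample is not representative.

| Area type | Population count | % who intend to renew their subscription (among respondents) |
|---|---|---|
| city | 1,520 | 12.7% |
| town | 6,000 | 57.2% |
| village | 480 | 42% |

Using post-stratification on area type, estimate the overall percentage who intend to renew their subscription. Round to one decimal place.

47.8%

Post-stratification weights by population share, not respondent share:
  city: (1,520/8,000) × 12.7 = 2.413
  town: (6,000/8,000) × 57.2 = 42.9
  village: (480/8,000) × 42 = 2.52
Post-stratified estimate = 47.833 → 47.8%.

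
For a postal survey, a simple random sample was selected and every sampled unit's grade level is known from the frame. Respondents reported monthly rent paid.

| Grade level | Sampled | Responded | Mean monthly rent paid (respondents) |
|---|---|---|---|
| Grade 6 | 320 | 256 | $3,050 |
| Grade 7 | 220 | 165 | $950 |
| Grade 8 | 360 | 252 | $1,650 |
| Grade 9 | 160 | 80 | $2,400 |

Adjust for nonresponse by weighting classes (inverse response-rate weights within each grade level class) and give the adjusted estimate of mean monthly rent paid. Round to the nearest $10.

Class response rates: Grade 6 256/320 = 80%, Grade 7 165/220 = 75%, Grade 8 252/360 = 70%, Grade 9 80/160 = 50%.
Weighting each respondent by the inverse class response rate inflates each class back to its sampled size, so the class weight is n_sampled:
  Grade 6: 320 × 3050 = 976,000
  Grade 7: 220 × 950 = 209,000
  Grade 8: 360 × 1650 = 594,000
  Grade 9: 160 × 2400 = 384,000
Adjusted estimate = 2,163,000 / 1,060 = 2040.57 → $2,040.

$2,040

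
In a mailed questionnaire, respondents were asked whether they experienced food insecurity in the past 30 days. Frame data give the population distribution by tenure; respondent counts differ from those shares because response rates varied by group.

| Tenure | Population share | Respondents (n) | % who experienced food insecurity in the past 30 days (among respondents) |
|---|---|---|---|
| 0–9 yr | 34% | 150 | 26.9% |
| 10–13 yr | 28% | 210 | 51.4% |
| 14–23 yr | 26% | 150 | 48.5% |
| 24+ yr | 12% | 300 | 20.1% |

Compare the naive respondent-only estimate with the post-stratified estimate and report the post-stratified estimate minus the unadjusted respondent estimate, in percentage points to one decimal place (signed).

+3.8 percentage points

Naive respondent-only estimate (weights = respondent counts):
  (150/810)×26.9 + (210/810)×51.4 + (150/810)×48.5 + (300/810)×20.1 = 34.7333%
Post-stratified estimate weights by population shares:
  0.34×26.9 + 0.28×51.4 + 0.26×48.5 + 0.12×20.1 = 38.56%
Difference = 38.56 − 34.7333 = 3.8267 pp.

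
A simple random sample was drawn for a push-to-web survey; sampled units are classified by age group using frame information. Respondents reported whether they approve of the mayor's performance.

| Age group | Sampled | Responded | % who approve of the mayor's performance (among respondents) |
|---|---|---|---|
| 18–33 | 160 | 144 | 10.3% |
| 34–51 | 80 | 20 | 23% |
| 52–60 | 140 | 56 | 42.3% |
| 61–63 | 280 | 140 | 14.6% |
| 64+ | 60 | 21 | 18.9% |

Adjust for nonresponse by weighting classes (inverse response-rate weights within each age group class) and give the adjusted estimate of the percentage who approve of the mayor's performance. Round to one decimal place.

Response rates by class: 18–33 144/160 = 90%, 34–51 20/80 = 25%, 52–60 56/140 = 40%, 61–63 140/280 = 50%, 64+ 21/60 = 35%.
Each respondent's weight = sampled/responded in their class; summing within a class gives n_sampled, so:
  18–33: 160 × 10.3 = 1648
  34–51: 80 × 23 = 1840
  52–60: 140 × 42.3 = 5922
  61–63: 280 × 14.6 = 4088
  64+: 60 × 18.9 = 1134
Adjusted estimate = 14,632 / 720 = 20.3222 → 20.3%.

20.3%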